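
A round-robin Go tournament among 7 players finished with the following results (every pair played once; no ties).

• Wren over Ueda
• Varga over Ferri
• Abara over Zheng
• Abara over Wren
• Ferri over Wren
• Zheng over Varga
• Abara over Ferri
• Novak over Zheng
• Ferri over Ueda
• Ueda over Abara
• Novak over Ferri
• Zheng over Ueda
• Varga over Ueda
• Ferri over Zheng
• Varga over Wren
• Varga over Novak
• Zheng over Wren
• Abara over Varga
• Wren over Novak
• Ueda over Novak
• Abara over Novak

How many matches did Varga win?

4

Varga's results: beat Wren, Ueda, Ferri, Novak; lost to Zheng, Abara.
That is 4 wins.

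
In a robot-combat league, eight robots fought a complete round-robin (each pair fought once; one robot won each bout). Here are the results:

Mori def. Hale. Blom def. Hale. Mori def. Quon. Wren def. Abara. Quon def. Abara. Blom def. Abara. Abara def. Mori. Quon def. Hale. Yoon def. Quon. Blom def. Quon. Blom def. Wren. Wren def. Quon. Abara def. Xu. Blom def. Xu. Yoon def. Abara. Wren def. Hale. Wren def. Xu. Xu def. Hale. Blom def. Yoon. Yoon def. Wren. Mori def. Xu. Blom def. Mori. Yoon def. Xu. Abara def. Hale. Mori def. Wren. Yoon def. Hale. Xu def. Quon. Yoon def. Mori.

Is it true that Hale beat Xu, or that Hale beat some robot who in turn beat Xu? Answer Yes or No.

No

Hale did not beat Xu directly.
Hale beat no one, so there is no intermediate robot.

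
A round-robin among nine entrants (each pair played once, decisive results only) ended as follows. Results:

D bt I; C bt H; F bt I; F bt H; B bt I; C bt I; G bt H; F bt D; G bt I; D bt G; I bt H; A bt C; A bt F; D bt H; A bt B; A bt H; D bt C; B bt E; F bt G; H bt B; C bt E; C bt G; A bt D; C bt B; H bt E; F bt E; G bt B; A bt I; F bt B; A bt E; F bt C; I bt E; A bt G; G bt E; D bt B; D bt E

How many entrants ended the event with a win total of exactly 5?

1

Win totals: A 8, B 2, C 5, D 6, E 0, F 7, G 4, H 2, I 2.
Exactly 5: C — 1 entrant.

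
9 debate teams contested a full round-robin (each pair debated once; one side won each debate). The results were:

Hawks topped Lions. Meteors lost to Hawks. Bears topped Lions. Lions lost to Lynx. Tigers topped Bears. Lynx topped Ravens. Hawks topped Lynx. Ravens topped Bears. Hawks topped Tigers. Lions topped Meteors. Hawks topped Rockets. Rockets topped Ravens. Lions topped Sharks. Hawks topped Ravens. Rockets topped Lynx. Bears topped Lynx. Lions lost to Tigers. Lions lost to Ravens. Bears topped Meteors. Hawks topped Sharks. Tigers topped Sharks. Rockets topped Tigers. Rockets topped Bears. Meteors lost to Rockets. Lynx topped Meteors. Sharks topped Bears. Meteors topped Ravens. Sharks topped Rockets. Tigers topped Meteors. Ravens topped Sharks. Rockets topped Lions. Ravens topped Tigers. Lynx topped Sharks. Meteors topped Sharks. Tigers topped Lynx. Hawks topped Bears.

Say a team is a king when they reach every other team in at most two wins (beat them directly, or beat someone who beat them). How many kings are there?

Sharks cannot reach Hawks in two steps.
Lynx cannot reach Hawks in two steps.
Ravens cannot reach Hawks in two steps.
Hawks reaches everyone (king).
Tigers cannot reach Hawks in two steps.
Meteors cannot reach Lynx, Hawks in two steps.
Rockets cannot reach Hawks in two steps.
Lions cannot reach Lynx, Hawks, Tigers in two steps.
Bears cannot reach Hawks, Tigers, Rockets in two steps.
Kings: Hawks — 1.

1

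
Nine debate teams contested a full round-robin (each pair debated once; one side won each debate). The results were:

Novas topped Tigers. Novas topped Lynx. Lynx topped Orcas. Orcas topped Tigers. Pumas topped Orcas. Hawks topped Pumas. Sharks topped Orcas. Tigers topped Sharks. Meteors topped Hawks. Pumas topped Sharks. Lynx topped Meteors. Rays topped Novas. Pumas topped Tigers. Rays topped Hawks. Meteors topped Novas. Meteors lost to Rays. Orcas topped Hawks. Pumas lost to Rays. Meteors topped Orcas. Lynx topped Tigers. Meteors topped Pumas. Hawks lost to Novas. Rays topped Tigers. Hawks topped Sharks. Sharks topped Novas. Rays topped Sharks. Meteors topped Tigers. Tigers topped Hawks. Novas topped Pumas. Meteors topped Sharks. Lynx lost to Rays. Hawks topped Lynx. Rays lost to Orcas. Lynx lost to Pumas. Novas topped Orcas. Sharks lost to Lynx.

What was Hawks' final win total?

Hawks' results: beat Pumas, Sharks, Lynx; lost to Novas, Tigers, Orcas, Rays, Meteors.
That is 3 wins.

3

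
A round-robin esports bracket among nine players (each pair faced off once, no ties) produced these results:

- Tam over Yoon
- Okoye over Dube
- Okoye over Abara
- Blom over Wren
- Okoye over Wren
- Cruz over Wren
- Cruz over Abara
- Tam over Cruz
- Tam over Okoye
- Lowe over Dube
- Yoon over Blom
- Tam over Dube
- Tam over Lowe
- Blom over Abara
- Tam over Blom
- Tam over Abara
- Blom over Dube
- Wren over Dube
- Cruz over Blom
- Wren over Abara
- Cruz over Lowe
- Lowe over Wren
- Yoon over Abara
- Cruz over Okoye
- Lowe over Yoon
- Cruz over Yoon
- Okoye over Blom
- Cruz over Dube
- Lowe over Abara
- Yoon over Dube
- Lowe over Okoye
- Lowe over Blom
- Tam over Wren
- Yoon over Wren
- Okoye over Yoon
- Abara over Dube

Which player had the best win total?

Tam

Win totals: Okoye 5, Abara 1, Blom 3, Yoon 4, Tam 8, Dube 0, Lowe 6, Cruz 7, Wren 2.
Tam leads with 8 wins (next highest: 7).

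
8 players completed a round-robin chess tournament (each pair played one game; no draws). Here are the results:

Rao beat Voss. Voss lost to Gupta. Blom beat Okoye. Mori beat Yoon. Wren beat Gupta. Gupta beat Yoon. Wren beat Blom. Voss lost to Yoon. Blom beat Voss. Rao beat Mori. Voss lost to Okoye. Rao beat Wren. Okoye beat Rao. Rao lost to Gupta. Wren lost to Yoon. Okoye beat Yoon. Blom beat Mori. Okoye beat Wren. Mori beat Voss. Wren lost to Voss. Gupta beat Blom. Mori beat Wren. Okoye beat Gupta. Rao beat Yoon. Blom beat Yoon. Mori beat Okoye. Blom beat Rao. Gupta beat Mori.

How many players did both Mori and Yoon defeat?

2

Mori beat: Voss, Okoye, Yoon, Wren.
Yoon beat: Voss, Wren.
Both beat: Voss, Wren — 2.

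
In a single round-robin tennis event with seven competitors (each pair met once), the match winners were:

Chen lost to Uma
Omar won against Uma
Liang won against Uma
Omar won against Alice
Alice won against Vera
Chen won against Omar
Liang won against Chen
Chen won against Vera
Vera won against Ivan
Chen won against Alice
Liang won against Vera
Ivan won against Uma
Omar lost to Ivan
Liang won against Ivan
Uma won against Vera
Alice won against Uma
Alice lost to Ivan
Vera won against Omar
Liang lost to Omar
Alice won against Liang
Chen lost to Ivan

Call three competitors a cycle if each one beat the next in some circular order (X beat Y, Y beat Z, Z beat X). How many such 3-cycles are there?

Win totals: Alice 3, Chen 3, Uma 2, Ivan 4, Vera 2, Liang 4, Omar 3.
A competitor with w wins dominates both others in C(w,2) triples; summing gives 3 + 3 + 1 + 6 + 1 + 6 + 3 = 23 transitive triples.
Total triples C(7,3) = 35, so cyclic triples = 35 − 23 = 12.

12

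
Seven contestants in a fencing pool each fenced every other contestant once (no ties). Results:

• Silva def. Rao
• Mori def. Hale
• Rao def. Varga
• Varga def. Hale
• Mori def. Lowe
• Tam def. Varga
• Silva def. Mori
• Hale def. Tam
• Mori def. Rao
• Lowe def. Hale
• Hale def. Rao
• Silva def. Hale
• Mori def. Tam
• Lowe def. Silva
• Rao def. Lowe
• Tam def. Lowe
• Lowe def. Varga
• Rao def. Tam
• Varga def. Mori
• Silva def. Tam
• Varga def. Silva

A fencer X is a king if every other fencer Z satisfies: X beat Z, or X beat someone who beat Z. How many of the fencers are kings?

5

Tam cannot reach Rao in two steps.
Hale cannot reach Silva, Mori in two steps.
Silva reaches everyone (king).
Mori reaches everyone (king).
Rao reaches everyone (king).
Varga reaches everyone (king).
Lowe reaches everyone (king).
Kings: Silva, Mori, Rao, Varga, Lowe — 5.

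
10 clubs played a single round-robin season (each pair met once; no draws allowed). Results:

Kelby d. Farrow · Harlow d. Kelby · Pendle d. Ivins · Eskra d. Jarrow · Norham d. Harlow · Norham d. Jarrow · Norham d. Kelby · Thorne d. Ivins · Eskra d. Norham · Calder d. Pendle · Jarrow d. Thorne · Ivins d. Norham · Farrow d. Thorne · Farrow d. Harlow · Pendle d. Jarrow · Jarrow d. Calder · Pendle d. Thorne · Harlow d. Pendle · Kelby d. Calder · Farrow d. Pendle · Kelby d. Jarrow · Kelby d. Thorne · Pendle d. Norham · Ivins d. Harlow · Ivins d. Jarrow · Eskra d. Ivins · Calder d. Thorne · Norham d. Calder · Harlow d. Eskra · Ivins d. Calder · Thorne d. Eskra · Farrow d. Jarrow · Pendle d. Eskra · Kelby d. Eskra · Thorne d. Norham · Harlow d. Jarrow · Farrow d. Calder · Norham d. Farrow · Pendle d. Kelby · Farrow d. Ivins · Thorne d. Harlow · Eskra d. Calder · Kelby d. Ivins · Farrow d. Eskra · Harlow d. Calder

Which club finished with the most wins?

Win totals: Ivins 4, Calder 2, Eskra 4, Kelby 6, Norham 5, Jarrow 2, Thorne 4, Farrow 7, Harlow 5, Pendle 6.
Farrow leads with 7 wins (next highest: 6).

Farrow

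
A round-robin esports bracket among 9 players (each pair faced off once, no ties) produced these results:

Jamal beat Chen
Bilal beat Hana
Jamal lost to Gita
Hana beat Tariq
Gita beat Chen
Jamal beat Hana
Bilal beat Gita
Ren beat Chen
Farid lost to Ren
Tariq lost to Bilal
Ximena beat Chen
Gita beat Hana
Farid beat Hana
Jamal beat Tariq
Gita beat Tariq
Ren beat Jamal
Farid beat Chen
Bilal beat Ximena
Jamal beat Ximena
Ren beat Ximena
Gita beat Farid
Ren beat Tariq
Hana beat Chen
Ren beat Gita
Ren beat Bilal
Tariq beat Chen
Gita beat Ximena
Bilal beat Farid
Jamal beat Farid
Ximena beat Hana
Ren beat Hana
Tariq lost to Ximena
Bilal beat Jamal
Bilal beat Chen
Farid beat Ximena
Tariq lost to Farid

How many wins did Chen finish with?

0

Chen's results: beat no one; lost to Ximena, Bilal, Ren, Gita, Hana, Tariq, Farid, Jamal.
That is 0 wins.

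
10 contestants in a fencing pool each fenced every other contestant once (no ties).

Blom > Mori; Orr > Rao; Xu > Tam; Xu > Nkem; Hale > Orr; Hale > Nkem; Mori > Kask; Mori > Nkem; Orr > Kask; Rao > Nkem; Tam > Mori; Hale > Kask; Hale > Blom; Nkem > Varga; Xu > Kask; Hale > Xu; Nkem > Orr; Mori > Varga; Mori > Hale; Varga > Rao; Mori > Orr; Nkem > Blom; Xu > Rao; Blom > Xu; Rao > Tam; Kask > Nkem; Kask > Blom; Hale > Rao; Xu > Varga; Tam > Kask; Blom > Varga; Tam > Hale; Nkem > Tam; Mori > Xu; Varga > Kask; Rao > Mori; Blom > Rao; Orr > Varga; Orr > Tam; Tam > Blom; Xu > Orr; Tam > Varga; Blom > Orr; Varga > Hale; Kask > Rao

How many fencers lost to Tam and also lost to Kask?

1

Tam beat: Varga, Kask, Blom, Hale, Mori.
Kask beat: Blom, Rao, Nkem.
Both beat: Blom — 1.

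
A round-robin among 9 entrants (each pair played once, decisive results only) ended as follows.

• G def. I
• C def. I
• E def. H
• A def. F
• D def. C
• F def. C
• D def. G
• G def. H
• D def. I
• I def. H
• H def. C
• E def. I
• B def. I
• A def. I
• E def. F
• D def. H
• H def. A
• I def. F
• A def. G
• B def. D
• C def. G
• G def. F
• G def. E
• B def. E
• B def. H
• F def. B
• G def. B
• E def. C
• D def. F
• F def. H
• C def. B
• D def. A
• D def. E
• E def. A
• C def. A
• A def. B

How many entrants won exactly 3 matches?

Win totals: A 4, B 4, C 4, D 7, E 5, F 3, G 5, H 2, I 2.
Exactly 3: F — 1 entrant.

1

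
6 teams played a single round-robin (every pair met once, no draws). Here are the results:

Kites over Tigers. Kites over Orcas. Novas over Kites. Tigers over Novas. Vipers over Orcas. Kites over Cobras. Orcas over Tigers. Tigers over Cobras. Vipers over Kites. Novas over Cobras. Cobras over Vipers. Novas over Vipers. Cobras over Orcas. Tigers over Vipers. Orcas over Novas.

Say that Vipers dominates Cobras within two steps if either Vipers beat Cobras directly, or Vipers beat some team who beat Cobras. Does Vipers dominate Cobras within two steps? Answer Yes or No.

Vipers did not beat Cobras directly.
Vipers beat Orcas, Kites. Of those, Kites beat Cobras.

Yes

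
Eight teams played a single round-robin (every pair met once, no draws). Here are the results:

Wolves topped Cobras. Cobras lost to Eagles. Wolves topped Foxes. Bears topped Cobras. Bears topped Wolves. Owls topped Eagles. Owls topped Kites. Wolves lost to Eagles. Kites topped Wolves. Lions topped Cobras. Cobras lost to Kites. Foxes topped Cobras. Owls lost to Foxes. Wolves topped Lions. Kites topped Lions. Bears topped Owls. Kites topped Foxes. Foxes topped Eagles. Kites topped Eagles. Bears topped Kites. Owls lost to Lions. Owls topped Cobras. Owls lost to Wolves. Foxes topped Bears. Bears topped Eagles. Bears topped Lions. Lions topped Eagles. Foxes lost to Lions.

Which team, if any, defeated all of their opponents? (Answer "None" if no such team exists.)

None

Highest win total is Bears with 6 (out of 7 possible).
Bears lost to Foxes, so no team went undefeated.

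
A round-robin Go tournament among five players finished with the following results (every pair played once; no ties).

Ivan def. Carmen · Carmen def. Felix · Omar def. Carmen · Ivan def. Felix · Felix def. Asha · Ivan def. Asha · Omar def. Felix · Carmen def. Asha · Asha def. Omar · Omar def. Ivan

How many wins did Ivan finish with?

Ivan's results: beat Felix, Carmen, Asha; lost to Omar.
That is 3 wins.

3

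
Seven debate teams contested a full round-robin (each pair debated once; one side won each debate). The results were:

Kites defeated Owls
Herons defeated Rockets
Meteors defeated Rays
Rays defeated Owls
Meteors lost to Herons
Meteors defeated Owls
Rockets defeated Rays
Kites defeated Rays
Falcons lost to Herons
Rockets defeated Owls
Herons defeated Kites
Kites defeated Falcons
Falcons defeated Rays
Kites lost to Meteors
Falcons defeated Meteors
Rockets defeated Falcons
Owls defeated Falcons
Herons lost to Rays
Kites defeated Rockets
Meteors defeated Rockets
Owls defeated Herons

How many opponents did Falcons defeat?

Falcons' results: beat Rays, Meteors; lost to Herons, Rockets, Owls, Kites.
That is 2 wins.

2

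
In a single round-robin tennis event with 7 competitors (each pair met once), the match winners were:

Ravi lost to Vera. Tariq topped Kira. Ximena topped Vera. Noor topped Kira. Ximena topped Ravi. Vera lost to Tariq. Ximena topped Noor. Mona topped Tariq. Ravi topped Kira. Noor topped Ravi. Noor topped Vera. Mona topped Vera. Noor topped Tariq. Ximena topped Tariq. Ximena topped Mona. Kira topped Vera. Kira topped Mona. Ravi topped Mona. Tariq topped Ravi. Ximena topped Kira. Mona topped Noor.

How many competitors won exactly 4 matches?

Win totals: Ravi 2, Tariq 3, Kira 2, Mona 3, Noor 4, Vera 1, Ximena 6.
Exactly 4: Noor — 1 competitor.

1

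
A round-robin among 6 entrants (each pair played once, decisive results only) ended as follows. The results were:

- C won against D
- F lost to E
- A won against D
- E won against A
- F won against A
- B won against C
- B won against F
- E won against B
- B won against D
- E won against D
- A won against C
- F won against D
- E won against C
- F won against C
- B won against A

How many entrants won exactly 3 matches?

Win totals: A 2, B 4, C 1, D 0, E 5, F 3.
Exactly 3: F — 1 entrant.

1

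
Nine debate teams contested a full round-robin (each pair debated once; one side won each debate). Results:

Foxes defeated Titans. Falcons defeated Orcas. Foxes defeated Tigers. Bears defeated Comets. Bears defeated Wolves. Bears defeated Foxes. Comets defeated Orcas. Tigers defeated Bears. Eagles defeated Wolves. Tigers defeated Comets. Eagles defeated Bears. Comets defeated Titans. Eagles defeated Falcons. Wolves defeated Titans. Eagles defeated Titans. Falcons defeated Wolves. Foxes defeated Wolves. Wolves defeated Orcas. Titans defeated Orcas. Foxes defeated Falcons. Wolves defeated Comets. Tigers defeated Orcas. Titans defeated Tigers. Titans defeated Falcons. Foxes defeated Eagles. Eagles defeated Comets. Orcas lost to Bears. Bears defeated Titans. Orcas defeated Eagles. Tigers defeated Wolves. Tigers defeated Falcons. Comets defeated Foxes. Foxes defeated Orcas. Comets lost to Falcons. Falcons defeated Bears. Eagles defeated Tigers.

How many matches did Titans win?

3

Titans' results: beat Tigers, Orcas, Falcons; lost to Wolves, Foxes, Comets, Bears, Eagles.
That is 3 wins.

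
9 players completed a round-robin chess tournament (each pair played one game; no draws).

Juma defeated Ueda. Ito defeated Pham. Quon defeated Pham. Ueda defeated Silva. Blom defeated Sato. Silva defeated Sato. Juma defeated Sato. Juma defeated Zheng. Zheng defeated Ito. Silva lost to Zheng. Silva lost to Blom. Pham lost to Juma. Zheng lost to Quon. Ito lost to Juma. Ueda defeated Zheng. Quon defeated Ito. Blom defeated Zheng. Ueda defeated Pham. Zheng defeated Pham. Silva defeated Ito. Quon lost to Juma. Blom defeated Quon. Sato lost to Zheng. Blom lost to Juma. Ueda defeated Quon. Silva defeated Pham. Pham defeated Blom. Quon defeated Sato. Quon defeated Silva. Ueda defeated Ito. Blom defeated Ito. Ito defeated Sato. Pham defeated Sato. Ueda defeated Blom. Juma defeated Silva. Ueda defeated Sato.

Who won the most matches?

Win totals: Ito 2, Pham 2, Silva 3, Juma 8, Sato 0, Ueda 7, Blom 5, Quon 5, Zheng 4.
Juma leads with 8 wins (next highest: 7).

Juma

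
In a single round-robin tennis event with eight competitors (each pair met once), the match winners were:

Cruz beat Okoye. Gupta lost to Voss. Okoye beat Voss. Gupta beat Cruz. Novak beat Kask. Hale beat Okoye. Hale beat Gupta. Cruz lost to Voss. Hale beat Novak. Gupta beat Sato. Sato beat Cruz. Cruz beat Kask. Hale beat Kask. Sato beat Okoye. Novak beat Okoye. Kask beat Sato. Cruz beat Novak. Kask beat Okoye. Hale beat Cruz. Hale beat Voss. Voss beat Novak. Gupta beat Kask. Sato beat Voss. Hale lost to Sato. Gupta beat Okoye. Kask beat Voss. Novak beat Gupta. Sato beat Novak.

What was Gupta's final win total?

4

Gupta's results: beat Okoye, Cruz, Sato, Kask; lost to Hale, Voss, Novak.
That is 4 wins.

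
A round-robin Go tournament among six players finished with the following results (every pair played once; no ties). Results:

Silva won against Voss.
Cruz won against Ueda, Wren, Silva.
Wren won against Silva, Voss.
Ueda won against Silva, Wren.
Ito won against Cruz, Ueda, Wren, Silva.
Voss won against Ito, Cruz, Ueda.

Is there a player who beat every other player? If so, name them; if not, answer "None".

None

Highest win total is Ito with 4 (out of 5 possible).
Ito lost to Voss, so no player went undefeated.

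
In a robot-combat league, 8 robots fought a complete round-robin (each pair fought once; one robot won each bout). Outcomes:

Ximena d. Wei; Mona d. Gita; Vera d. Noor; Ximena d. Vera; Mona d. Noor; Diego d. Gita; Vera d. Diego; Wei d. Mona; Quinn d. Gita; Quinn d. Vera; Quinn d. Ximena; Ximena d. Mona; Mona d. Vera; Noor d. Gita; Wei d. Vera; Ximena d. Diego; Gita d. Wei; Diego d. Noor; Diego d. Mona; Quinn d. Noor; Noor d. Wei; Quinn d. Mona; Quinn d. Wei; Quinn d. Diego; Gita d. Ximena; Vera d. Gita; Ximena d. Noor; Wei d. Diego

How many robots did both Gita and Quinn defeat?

Gita beat: Wei, Ximena.
Quinn beat: Vera, Gita, Wei, Mona, Diego, Noor, Ximena.
Both beat: Wei, Ximena — 2.

2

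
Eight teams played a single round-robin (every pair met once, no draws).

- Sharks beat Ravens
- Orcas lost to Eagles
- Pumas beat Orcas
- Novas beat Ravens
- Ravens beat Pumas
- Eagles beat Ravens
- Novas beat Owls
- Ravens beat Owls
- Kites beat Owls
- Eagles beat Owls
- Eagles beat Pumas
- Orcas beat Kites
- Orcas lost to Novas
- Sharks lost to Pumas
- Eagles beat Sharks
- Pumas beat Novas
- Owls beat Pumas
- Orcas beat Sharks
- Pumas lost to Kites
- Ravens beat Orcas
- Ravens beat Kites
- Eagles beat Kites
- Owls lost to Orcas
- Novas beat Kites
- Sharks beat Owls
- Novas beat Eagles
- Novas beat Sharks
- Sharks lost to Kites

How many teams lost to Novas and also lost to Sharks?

2

Novas beat: Sharks, Kites, Orcas, Owls, Eagles, Ravens.
Sharks beat: Owls, Ravens.
Both beat: Owls, Ravens — 2.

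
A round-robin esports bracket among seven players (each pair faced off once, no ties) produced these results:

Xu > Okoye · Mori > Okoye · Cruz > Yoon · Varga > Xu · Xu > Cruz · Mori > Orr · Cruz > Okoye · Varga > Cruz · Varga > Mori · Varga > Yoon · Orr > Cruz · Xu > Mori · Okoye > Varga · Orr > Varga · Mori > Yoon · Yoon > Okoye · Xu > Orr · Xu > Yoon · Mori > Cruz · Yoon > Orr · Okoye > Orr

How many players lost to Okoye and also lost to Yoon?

1

Okoye beat: Orr, Varga.
Yoon beat: Orr, Okoye.
Both beat: Orr — 1.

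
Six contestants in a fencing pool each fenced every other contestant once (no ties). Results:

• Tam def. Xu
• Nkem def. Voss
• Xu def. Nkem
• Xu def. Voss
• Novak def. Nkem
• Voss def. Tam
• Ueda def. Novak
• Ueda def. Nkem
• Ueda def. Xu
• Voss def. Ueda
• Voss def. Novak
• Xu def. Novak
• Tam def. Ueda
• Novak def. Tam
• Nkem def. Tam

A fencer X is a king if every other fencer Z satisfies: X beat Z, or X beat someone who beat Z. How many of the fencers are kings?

Tam reaches everyone (king).
Novak reaches everyone (king).
Ueda reaches everyone (king).
Xu reaches everyone (king).
Voss reaches everyone (king).
Nkem reaches everyone (king).
Kings: Tam, Novak, Ueda, Xu, Voss, Nkem — 6.

6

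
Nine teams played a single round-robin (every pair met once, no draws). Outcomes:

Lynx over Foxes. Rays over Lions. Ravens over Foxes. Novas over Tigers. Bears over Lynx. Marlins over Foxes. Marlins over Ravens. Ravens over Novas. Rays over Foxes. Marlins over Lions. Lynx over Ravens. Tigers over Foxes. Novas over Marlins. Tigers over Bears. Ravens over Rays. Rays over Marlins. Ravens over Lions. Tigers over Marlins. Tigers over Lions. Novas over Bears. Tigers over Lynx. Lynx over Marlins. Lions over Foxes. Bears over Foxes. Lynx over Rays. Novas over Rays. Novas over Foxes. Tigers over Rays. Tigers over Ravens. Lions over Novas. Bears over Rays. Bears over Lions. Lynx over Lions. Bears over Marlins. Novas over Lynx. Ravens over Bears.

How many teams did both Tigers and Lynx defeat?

Tigers beat: Lynx, Foxes, Lions, Ravens, Rays, Bears, Marlins.
Lynx beat: Foxes, Lions, Ravens, Rays, Marlins.
Both beat: Foxes, Lions, Ravens, Rays, Marlins — 5.

5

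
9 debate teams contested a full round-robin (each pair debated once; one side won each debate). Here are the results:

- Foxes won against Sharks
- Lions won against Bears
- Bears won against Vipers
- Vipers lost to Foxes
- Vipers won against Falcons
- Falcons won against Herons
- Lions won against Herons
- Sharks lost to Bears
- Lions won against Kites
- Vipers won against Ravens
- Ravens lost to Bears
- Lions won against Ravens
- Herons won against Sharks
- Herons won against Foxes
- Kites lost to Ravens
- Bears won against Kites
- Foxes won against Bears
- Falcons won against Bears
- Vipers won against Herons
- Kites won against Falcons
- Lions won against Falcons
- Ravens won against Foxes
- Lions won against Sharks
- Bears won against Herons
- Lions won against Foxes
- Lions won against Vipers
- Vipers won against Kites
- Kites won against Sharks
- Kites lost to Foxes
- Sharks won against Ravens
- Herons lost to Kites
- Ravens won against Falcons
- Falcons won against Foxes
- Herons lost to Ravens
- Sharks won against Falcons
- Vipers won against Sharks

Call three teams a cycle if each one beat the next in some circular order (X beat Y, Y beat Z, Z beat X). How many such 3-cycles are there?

16

Win totals: Foxes 4, Falcons 3, Sharks 2, Bears 5, Lions 8, Vipers 5, Kites 3, Ravens 4, Herons 2.
A team with w wins dominates both others in C(w,2) triples; summing gives 6 + 3 + 1 + 10 + 28 + 10 + 3 + 6 + 1 = 68 transitive triples.
Total triples C(9,3) = 84, so cyclic triples = 84 − 68 = 16.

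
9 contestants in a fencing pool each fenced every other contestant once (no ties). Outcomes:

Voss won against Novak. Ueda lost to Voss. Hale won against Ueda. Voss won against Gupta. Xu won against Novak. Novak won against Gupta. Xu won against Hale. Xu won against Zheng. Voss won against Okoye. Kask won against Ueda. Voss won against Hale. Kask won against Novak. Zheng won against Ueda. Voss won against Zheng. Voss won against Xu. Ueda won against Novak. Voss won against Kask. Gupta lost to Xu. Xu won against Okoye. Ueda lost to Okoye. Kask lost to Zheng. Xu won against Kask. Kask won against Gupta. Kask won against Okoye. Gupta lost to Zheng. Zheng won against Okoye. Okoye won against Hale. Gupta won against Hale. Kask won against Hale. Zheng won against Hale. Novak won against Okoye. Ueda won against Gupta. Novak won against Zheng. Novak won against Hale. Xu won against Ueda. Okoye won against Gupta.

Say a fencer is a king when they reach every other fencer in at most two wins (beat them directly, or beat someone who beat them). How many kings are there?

1

Kask cannot reach Voss, Xu in two steps.
Okoye cannot reach Kask, Zheng, Voss, Xu in two steps.
Zheng cannot reach Voss, Xu in two steps.
Hale cannot reach Kask, Okoye, Zheng, Voss, Xu in two steps.
Voss reaches everyone (king).
Ueda cannot reach Kask, Voss, Xu in two steps.
Gupta cannot reach Kask, Okoye, Zheng, Voss, Novak, Xu in two steps.
Novak cannot reach Voss, Xu in two steps.
Xu cannot reach Voss in two steps.
Kings: Voss — 1.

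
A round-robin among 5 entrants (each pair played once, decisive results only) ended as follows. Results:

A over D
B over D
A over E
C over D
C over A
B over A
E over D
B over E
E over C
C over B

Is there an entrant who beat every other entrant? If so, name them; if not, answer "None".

None

Highest win total is C with 3 (out of 4 possible).
C lost to E, so no entrant went undefeated.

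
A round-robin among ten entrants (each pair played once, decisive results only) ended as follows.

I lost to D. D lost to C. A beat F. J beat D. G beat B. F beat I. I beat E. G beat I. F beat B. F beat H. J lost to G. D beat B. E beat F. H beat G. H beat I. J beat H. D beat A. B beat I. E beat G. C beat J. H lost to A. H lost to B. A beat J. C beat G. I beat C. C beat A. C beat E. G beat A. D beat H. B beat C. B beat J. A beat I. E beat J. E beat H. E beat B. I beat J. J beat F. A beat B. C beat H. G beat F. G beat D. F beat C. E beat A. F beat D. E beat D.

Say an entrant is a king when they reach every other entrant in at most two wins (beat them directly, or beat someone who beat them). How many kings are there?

9

A reaches everyone (king).
B reaches everyone (king).
C reaches everyone (king).
D reaches everyone (king).
E reaches everyone (king).
F reaches everyone (king).
G reaches everyone (king).
H reaches everyone (king).
I reaches everyone (king).
J cannot reach E in two steps.
Kings: A, B, C, D, E, F, G, H, I — 9.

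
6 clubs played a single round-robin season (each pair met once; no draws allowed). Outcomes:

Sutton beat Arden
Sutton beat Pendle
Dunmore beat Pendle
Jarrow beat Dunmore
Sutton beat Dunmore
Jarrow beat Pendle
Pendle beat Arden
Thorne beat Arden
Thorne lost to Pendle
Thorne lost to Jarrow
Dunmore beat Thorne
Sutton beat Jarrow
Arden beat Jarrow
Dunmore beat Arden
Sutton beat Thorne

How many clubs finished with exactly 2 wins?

1

Win totals: Sutton 5, Jarrow 3, Pendle 2, Dunmore 3, Arden 1, Thorne 1.
Exactly 2: Pendle — 1 club.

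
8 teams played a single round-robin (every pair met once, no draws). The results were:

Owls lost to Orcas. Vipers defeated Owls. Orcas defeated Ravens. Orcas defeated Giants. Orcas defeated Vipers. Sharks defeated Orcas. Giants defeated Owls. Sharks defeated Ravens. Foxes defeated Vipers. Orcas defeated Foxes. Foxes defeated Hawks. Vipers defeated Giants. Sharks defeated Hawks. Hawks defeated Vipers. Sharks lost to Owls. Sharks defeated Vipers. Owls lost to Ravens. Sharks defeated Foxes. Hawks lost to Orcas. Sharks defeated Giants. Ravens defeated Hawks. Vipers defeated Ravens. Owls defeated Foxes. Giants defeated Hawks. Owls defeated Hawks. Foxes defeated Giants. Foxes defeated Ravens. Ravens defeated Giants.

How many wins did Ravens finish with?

3

Ravens' results: beat Giants, Hawks, Owls; lost to Foxes, Orcas, Vipers, Sharks.
That is 3 wins.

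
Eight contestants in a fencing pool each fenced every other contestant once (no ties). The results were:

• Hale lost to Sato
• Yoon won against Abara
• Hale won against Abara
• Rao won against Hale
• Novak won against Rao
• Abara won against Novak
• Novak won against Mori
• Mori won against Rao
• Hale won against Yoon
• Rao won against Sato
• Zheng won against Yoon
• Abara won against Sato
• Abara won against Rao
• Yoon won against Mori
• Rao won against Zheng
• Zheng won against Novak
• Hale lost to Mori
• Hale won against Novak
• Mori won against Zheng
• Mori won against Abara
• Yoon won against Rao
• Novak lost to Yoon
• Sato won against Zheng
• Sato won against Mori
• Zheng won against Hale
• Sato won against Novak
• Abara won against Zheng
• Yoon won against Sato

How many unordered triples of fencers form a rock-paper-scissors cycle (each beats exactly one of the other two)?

18

Win totals: Mori 4, Abara 4, Hale 3, Rao 3, Zheng 3, Novak 2, Yoon 5, Sato 4.
A fencer with w wins dominates both others in C(w,2) triples; summing gives 6 + 6 + 3 + 3 + 3 + 1 + 10 + 6 = 38 transitive triples.
Total triples C(8,3) = 56, so cyclic triples = 56 − 38 = 18.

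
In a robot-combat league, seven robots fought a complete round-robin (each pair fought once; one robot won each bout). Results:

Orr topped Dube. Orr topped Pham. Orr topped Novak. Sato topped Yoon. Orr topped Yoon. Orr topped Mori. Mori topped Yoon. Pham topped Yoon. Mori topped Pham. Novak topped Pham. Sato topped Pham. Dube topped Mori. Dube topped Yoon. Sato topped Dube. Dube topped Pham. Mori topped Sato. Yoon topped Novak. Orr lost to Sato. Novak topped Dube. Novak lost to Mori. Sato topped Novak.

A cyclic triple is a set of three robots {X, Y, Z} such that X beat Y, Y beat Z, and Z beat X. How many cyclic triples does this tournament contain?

Win totals: Sato 5, Yoon 1, Novak 2, Orr 5, Pham 1, Dube 3, Mori 4.
A robot with w wins dominates both others in C(w,2) triples; summing gives 10 + 0 + 1 + 10 + 0 + 3 + 6 = 30 transitive triples.
Total triples C(7,3) = 35, so cyclic triples = 35 − 30 = 5.

5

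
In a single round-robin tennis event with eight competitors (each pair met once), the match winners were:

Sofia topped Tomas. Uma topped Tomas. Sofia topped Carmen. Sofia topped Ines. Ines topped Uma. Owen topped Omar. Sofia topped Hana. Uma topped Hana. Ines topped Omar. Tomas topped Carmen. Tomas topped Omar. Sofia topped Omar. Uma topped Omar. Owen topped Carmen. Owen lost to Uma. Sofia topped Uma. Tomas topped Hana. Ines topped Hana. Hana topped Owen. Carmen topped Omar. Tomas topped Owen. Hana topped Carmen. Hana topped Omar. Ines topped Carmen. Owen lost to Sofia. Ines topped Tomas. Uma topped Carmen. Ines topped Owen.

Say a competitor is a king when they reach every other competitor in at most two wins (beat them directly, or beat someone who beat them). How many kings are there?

1

Carmen cannot reach Uma, Ines, Owen, Tomas, Sofia, Hana in two steps.
Uma cannot reach Ines, Sofia in two steps.
Ines cannot reach Sofia in two steps.
Owen cannot reach Uma, Ines, Tomas, Sofia, Hana in two steps.
Omar cannot reach Carmen, Uma, Ines, Owen, Tomas, Sofia, Hana in two steps.
Tomas cannot reach Uma, Ines, Sofia in two steps.
Sofia reaches everyone (king).
Hana cannot reach Uma, Ines, Tomas, Sofia in two steps.
Kings: Sofia — 1.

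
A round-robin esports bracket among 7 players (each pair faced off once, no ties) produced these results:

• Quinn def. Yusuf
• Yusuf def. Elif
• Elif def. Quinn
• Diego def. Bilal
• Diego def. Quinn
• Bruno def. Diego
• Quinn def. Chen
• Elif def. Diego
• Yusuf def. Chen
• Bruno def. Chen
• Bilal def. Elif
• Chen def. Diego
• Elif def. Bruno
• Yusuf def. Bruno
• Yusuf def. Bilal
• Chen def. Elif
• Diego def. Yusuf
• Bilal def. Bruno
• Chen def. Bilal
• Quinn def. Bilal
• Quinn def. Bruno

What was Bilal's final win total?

2

Bilal's results: beat Elif, Bruno; lost to Diego, Quinn, Yusuf, Chen.
That is 2 wins.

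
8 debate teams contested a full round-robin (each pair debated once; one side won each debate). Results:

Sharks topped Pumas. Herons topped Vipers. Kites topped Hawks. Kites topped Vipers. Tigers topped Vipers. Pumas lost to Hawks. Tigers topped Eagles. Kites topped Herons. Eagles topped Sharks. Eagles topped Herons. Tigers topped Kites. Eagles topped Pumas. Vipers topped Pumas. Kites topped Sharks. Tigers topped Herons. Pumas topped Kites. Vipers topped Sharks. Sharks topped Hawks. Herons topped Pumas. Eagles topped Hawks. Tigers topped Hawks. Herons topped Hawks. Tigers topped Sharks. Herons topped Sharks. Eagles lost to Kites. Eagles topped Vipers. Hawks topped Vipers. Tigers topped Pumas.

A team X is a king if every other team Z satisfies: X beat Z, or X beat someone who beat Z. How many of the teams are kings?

1

Eagles cannot reach Tigers in two steps.
Hawks cannot reach Eagles, Herons, Tigers in two steps.
Sharks cannot reach Eagles, Herons, Tigers in two steps.
Herons cannot reach Eagles, Tigers in two steps.
Vipers cannot reach Eagles, Herons, Tigers in two steps.
Kites cannot reach Tigers in two steps.
Tigers reaches everyone (king).
Pumas cannot reach Tigers in two steps.
Kings: Tigers — 1.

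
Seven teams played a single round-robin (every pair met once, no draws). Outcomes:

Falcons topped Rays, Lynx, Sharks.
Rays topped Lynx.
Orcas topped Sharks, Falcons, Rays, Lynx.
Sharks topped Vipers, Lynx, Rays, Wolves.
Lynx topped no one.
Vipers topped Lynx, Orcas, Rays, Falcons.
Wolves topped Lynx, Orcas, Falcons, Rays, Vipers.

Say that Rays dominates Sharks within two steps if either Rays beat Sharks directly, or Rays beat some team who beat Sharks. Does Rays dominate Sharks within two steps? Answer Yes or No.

No

Rays did not beat Sharks directly.
Rays beat Lynx, but each of them lost to Sharks. No two-step path.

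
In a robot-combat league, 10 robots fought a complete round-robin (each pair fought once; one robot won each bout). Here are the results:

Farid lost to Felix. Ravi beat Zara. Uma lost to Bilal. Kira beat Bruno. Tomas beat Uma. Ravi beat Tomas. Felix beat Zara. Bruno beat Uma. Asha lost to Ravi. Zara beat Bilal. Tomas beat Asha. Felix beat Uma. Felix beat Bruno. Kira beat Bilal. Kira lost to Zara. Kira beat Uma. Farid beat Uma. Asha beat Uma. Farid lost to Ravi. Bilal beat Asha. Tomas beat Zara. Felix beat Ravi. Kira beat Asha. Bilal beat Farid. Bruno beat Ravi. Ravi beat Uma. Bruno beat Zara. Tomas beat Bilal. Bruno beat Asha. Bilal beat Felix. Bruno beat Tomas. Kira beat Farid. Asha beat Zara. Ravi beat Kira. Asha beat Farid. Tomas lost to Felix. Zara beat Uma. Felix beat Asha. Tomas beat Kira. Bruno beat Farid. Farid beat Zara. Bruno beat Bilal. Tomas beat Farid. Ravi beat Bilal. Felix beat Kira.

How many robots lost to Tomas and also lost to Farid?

2

Tomas beat: Bilal, Kira, Farid, Uma, Zara, Asha.
Farid beat: Uma, Zara.
Both beat: Uma, Zara — 2.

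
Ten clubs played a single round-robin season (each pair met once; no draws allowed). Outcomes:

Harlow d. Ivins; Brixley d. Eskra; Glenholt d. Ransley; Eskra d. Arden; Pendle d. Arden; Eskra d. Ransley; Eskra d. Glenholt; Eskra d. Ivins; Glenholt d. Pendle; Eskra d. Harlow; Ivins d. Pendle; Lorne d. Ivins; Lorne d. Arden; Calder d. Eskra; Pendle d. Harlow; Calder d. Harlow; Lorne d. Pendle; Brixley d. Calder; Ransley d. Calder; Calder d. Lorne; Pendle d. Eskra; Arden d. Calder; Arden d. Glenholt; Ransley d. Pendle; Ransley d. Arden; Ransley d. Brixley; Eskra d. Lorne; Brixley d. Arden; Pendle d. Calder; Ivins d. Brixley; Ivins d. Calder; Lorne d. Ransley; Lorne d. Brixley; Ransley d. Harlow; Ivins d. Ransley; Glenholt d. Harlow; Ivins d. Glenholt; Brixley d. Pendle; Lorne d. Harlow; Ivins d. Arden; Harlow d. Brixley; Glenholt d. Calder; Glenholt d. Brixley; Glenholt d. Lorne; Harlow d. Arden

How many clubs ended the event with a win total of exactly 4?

Win totals: Ransley 5, Eskra 6, Pendle 4, Glenholt 6, Lorne 6, Ivins 6, Brixley 4, Arden 2, Calder 3, Harlow 3.
Exactly 4: Pendle, Brixley — 2 clubs.

2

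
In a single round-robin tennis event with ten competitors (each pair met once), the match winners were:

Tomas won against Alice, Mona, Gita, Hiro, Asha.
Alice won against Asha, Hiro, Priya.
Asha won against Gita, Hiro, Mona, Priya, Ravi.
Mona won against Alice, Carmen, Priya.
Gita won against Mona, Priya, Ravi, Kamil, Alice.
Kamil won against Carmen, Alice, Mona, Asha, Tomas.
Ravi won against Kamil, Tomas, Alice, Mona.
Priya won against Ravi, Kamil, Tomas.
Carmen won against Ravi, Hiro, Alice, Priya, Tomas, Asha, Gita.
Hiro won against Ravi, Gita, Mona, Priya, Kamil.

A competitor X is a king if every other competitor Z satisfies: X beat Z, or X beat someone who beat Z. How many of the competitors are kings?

9

Kamil reaches everyone (king).
Tomas reaches everyone (king).
Ravi reaches everyone (king).
Gita reaches everyone (king).
Alice cannot reach Carmen in two steps.
Asha reaches everyone (king).
Carmen reaches everyone (king).
Mona reaches everyone (king).
Hiro reaches everyone (king).
Priya reaches everyone (king).
Kings: Kamil, Tomas, Ravi, Gita, Asha, Carmen, Mona, Hiro, Priya — 9.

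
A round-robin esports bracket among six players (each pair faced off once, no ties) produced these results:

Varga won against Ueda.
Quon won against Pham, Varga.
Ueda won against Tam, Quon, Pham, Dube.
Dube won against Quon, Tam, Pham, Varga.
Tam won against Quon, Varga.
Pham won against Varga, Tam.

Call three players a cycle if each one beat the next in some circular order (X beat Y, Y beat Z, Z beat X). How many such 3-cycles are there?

5

Win totals: Pham 2, Tam 2, Dube 4, Ueda 4, Varga 1, Quon 2.
A player with w wins dominates both others in C(w,2) triples; summing gives 1 + 1 + 6 + 6 + 0 + 1 = 15 transitive triples.
Total triples C(6,3) = 20, so cyclic triples = 20 − 15 = 5.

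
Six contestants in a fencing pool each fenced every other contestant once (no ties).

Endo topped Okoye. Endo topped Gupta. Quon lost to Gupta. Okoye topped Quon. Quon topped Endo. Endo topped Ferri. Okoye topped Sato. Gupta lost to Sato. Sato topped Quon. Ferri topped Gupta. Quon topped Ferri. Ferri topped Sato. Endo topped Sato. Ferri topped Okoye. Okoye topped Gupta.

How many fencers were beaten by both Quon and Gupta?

Quon beat: Endo, Ferri.
Gupta beat: Quon.
No one was beaten by both.

0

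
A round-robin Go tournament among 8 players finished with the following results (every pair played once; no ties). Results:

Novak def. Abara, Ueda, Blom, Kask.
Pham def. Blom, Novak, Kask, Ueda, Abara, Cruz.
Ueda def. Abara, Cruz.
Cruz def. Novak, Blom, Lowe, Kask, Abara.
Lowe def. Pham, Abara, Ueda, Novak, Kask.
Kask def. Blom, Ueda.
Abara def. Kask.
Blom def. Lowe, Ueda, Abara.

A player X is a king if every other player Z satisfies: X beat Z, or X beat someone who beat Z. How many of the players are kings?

4

Ueda cannot reach Pham in two steps.
Abara cannot reach Pham, Lowe, Cruz, Novak in two steps.
Pham reaches everyone (king).
Lowe reaches everyone (king).
Blom reaches everyone (king).
Cruz reaches everyone (king).
Novak cannot reach Pham in two steps.
Kask cannot reach Pham, Novak in two steps.
Kings: Pham, Lowe, Blom, Cruz — 4.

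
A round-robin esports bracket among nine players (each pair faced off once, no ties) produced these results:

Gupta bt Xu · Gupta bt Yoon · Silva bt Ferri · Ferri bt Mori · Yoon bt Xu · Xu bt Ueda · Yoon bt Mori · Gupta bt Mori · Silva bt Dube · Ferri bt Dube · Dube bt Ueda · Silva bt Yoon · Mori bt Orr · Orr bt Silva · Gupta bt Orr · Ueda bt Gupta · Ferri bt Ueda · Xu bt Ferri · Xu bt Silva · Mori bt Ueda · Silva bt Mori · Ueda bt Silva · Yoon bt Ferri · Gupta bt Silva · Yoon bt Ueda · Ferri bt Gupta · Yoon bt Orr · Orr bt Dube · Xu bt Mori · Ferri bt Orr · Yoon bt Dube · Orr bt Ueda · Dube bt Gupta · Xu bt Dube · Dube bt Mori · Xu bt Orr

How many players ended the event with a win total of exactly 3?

Win totals: Ferri 5, Ueda 2, Dube 3, Mori 2, Orr 3, Gupta 5, Xu 6, Yoon 6, Silva 4.
Exactly 3: Dube, Orr — 2 players.

2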